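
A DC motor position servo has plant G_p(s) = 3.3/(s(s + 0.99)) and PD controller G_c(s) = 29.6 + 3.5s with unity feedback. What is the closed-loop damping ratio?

ζ = 0.634

Forward path: (29.6 + 3.5s)·3.3/(s(s+0.99)). The closed-loop characteristic equation is s² + (0.99 + 3.3·3.5)s + 3.3·29.6 = 0.
That is s² + 12.54s + 97.68 = 0, so ω_n = 9.883 rad/s and ζ = 12.54/(2·9.883) = 0.6344.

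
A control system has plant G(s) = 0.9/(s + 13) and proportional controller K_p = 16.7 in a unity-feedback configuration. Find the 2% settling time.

Closed-loop transfer function: T(s) = K_p·G(s)/(1 + K_p·G(s)) = 15.03/(s + 13 + 15.03) = 15.03/(s + 28.03).
Time constant τ = 1/28.03 = 0.03568 s, so the 2% settling time is about 4τ = 0.143 s.

T_s ≈ 0.143 s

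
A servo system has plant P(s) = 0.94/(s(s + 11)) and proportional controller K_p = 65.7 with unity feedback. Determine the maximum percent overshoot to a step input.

From 1 + K_pP(s) = 0: s² + 11s + 61.76 = 0 ⇒ ω_n = 7.859, ζ = 0.6999.
%OS = 100·exp(−πζ/√(1−ζ²)) = 100·exp(−π·0.6999/√0.5102) = 4.6%.

4.6%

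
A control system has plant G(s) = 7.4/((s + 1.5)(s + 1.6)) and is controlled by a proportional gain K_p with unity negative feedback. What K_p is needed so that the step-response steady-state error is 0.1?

K_p = 2.92

For a type-0 loop with proportional control, e_ss = 1/(1 + K_p·G(0)).
G(0) = 3.083. Require 1/(1 + K_p·3.083) = 0.1, so 1 + 3.083·K_p = 10.
K_p = (10 − 1)/3.083 = 2.92.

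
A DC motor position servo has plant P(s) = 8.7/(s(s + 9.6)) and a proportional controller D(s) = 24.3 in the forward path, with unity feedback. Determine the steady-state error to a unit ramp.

0.0454

The loop has one pole at the origin (type 1). Velocity error constant K_v = lim_{s→0} s·D(s)P(s) = 24.3·8.7/9.6 = 22.02.
Steady-state error to a unit ramp: e_ss = 1/K_v = 0.0454.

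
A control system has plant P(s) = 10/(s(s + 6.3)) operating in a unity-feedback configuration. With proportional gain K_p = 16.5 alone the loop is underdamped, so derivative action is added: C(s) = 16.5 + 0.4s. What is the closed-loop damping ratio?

Forward path: (16.5 + 0.4s)·10/(s(s+6.3)). The closed-loop characteristic equation is s² + (6.3 + 10·0.4)s + 10·16.5 = 0.
That is s² + 10.3s + 165 = 0, so ω_n = 12.85 rad/s and ζ = 10.3/(2·12.85) = 0.4009.

ζ = 0.401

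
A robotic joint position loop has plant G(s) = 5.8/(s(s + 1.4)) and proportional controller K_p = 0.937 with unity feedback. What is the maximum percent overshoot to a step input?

The closed-loop denominator s² + 1.4s + 5.435 gives ω_n = √5.435 = 2.331 and ζ = 1.4/(2ω_n) = 0.3003.
%OS = 100·exp(−πζ/√(1−ζ²)) = 100·exp(−π·0.3003/√0.9098) = 37.2%.

37.2%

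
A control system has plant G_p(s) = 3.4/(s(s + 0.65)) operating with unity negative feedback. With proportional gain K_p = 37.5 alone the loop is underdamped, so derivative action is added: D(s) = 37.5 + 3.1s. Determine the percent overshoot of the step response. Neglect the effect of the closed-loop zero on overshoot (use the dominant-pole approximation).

Forward path: (37.5 + 3.1s)·3.4/(s(s+0.65)). The closed-loop characteristic equation is s² + (0.65 + 3.4·3.1)s + 3.4·37.5 = 0.
That is s² + 11.19s + 127.5 = 0, so ω_n = 11.29 rad/s and ζ = 11.19/(2·11.29) = 0.4955.
%OS = 100·exp(−πζ/√(1−ζ²)) = 16.7%.

16.7%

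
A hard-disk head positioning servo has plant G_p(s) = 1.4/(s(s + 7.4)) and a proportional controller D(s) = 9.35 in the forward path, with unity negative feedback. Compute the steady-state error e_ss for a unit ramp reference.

0.565

The loop has one pole at the origin (type 1). Velocity error constant K_v = lim_{s→0} s·D(s)G_p(s) = 9.35·1.4/7.4 = 1.769.
Steady-state error to a unit ramp: e_ss = 1/K_v = 0.565.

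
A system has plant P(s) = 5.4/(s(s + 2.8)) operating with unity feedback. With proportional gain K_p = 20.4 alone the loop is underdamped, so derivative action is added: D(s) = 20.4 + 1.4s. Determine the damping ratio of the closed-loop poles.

ζ = 0.494

Forward path: (20.4 + 1.4s)·5.4/(s(s+2.8)). The closed-loop characteristic equation is s² + (2.8 + 5.4·1.4)s + 5.4·20.4 = 0.
That is s² + 10.36s + 110.2 = 0, so ω_n = 10.5 rad/s and ζ = 10.36/(2·10.5) = 0.4935.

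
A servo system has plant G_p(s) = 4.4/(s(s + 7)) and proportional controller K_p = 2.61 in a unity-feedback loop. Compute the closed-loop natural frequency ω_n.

1 + K_p·G_p(s) = 0 gives s² + 7s + 11.48 = 0.
Matching s² + 2ζω_n s + ω_n²: ω_n = √11.48 = 3.389 rad/s and 2ζω_n = 7, so ζ = 7/(2·3.389) = 1.03.

ω_n = 3.39 rad/s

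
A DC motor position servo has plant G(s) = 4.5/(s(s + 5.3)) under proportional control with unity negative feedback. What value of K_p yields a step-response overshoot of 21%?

K_p = 7.88

From %OS = 100·exp(−πζ/√(1−ζ²)) = 21%, ζ = −ln(0.21)/√(π²+ln²(0.21)) = 0.4449.
Characteristic equation s² + 5.3s + 4.5K_p = 0 gives ζ = 5.3/(2√(4.5K_p)).
Setting ζ = 0.4449: √(4.5K_p) = 5.3/(2·0.4449) = 5.956, so K_p = 35.48/4.5 = 7.88.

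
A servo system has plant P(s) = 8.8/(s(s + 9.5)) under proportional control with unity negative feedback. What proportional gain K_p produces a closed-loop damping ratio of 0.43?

K_p = 13.9

Closed-loop characteristic equation: s² + 9.5s + K_p·8.8 = 0.
So ω_n = √(8.8K_p) and 2ζω_n = 9.5, giving ζ = 9.5/(2√(8.8K_p)).
Setting ζ = 0.43: √(8.8K_p) = 9.5/(2·0.43) = 11.05, so K_p = 122/8.8 = 13.9.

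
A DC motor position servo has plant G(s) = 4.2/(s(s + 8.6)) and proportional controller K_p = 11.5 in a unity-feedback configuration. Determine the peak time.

The closed-loop denominator s² + 8.6s + 48.3 gives ω_n = √48.3 = 6.95 and ζ = 8.6/(2ω_n) = 0.6187.
Damped frequency ω_d = ω_n√(1−ζ²) = 5.46 rad/s, so peak time T_p = π/ω_d = 0.575 s.

T_p = 0.575 s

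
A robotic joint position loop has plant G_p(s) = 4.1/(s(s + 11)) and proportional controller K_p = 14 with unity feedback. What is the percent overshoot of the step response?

The closed-loop denominator s² + 11s + 57.4 gives ω_n = √57.4 = 7.576 and ζ = 11/(2ω_n) = 0.726.
%OS = 100·exp(−πζ/√(1−ζ²)) = 100·exp(−π·0.726/√0.473) = 3.63%.

3.63%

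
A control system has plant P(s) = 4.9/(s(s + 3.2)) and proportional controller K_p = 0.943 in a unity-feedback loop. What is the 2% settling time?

Closed-loop characteristic equation: s² + 3.2s + 4.621 = 0, so ω_n = 2.15 rad/s and ζ = 3.2/(2·2.15) = 0.7443.
2% settling time T_s ≈ 4/(ζω_n) = 4/1.6 = 2.5 s.

T_s ≈ 2.5 s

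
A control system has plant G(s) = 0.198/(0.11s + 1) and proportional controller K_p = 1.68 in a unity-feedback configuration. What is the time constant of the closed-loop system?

τ = 0.0825 s

Closed loop: T(s) = K_p·G/(1+K_p·G) = 0.3326/(0.11s + 1 + 0.3326), with pole at s = −(1 + 0.3326)/0.11 = −12.11.
Closed-loop time constant τ = 1/12.11 = 0.0825 s.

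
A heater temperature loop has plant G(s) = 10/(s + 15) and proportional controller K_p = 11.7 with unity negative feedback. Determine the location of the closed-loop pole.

Closed-loop transfer function: T(s) = K_p·G(s)/(1 + K_p·G(s)) = 117/(s + 15 + 117) = 117/(s + 132).
The closed-loop pole is at s = −132.

s = -132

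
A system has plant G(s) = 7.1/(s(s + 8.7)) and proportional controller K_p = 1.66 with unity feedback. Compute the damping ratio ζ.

With unity feedback the closed-loop characteristic equation is s² + 8.7s + 1.66·7.1 = s² + 8.7s + 11.79 = 0.
So ω_n² = 11.79 ⇒ ω_n = 3.433 rad/s, and ζ = 8.7/(2ω_n) = 1.27.

ζ = 1.27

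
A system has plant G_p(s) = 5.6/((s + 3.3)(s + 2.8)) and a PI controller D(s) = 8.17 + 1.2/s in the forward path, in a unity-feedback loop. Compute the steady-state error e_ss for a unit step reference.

0

The open loop D(s)G_p(s) has a pole at the origin (type 1), so the static position error constant is infinite and e_ss = 1/(1+∞) = 0.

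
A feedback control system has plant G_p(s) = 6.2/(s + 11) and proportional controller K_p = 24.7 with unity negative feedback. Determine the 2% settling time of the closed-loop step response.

T_s ≈ 0.0244 s

Closed-loop transfer function: T(s) = K_p·G_p(s)/(1 + K_p·G_p(s)) = 153.1/(s + 11 + 153.1) = 153.1/(s + 164.1).
Time constant τ = 1/164.1 = 0.006092 s, so the 2% settling time is about 4τ = 0.0244 s.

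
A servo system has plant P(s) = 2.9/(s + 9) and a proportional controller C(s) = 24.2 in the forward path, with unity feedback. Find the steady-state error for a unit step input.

0.114

The loop is type 0. Static position error constant K_pos = C(0)·P(0) = 24.2·0.3222 = 7.798.
Steady-state error to a unit step: e_ss = 1/(1+K_pos) = 1/8.798 = 0.114.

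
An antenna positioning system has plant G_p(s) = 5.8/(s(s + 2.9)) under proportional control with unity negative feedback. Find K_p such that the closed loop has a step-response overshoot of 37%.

K_p = 3.98

From %OS = 100·exp(−πζ/√(1−ζ²)) = 37%, ζ = −ln(0.37)/√(π²+ln²(0.37)) = 0.3017.
Characteristic equation s² + 2.9s + 5.8K_p = 0 gives ζ = 2.9/(2√(5.8K_p)).
Setting ζ = 0.3017: √(5.8K_p) = 2.9/(2·0.3017) = 4.806, so K_p = 23.09/5.8 = 3.98.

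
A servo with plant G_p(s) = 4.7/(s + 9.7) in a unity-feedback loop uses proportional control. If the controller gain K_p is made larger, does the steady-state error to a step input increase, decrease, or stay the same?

e_ss = 1/(1 + K_p·G_p(0)); a larger K_p raises the denominator, so e_ss decreases.

decrease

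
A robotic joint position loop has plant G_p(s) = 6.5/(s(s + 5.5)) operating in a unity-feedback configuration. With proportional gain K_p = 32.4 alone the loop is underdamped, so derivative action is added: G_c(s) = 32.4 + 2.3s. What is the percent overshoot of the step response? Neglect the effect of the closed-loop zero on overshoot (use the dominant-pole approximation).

4.42%

Forward path: (32.4 + 2.3s)·6.5/(s(s+5.5)). The closed-loop characteristic equation is s² + (5.5 + 6.5·2.3)s + 6.5·32.4 = 0.
That is s² + 20.45s + 210.6 = 0, so ω_n = 14.51 rad/s and ζ = 20.45/(2·14.51) = 0.7046.
%OS = 100·exp(−πζ/√(1−ζ²)) = 4.42%.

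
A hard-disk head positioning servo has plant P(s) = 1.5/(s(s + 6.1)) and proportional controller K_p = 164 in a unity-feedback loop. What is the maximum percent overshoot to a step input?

53.6%

The closed-loop denominator s² + 6.1s + 246 gives ω_n = √246 = 15.68 and ζ = 6.1/(2ω_n) = 0.1945.
%OS = 100·exp(−πζ/√(1−ζ²)) = 100·exp(−π·0.1945/√0.9622) = 53.6%.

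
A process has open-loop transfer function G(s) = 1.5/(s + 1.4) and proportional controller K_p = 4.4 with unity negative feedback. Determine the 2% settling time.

Closed-loop transfer function: T(s) = K_p·G(s)/(1 + K_p·G(s)) = 6.6/(s + 1.4 + 6.6) = 6.6/(s + 8).
Time constant τ = 1/8 = 0.125 s, so the 2% settling time is about 4τ = 0.5 s.

T_s ≈ 0.5 s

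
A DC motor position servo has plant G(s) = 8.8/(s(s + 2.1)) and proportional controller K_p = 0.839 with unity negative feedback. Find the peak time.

From 1 + K_pG(s) = 0: s² + 2.1s + 7.383 = 0 ⇒ ω_n = 2.717, ζ = 0.3864.
Damped frequency ω_d = ω_n√(1−ζ²) = 2.506 rad/s, so peak time T_p = π/ω_d = 1.25 s.

T_p = 1.25 s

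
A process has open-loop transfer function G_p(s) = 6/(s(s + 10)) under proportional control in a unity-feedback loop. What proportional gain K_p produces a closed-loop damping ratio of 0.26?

K_p = 61.6

Closed-loop characteristic equation: s² + 10s + K_p·6 = 0.
So ω_n = √(6K_p) and 2ζω_n = 10, giving ζ = 10/(2√(6K_p)).
Setting ζ = 0.26: √(6K_p) = 10/(2·0.26) = 19.23, so K_p = 369.8/6 = 61.6.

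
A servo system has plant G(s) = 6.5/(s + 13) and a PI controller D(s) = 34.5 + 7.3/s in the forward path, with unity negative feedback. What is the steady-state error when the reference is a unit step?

The open loop D(s)G(s) has a pole at the origin (type 1), so the static position error constant is infinite and e_ss = 1/(1+∞) = 0.

0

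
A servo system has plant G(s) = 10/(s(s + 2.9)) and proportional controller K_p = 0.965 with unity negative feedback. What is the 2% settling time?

T_s ≈ 2.76 s

Closed-loop characteristic equation: s² + 2.9s + 9.65 = 0, so ω_n = 3.106 rad/s and ζ = 2.9/(2·3.106) = 0.4668.
2% settling time T_s ≈ 4/(ζω_n) = 4/1.45 = 2.76 s.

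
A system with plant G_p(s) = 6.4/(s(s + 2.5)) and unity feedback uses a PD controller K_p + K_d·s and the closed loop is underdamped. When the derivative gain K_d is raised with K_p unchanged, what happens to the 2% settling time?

Characteristic equation s² + (2.5 + 6.4K_d)s + 6.4K_p = 0: raising K_d increases ζω_n = (2.5+6.4K_d)/2 while the loop stays underdamped, so T_s ≈ 4/(ζω_n) decreases.

decrease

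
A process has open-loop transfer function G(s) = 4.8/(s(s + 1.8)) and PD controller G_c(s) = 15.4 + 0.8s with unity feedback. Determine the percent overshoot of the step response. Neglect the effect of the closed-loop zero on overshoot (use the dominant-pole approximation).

33.6%

Forward path: (15.4 + 0.8s)·4.8/(s(s+1.8)). The closed-loop characteristic equation is s² + (1.8 + 4.8·0.8)s + 4.8·15.4 = 0.
That is s² + 5.64s + 73.92 = 0, so ω_n = 8.598 rad/s and ζ = 5.64/(2·8.598) = 0.328.
%OS = 100·exp(−πζ/√(1−ζ²)) = 33.6%.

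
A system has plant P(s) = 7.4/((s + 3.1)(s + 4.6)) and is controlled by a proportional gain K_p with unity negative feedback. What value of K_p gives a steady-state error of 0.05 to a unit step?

K_p = 36.6

For a type-0 loop with proportional control, e_ss = 1/(1 + K_p·P(0)).
P(0) = 0.5189. Require 1/(1 + K_p·0.5189) = 0.05, so 1 + 0.5189·K_p = 20.
K_p = (20 − 1)/0.5189 = 36.6.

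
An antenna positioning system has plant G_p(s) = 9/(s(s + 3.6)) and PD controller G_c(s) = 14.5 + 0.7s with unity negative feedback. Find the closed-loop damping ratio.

Forward path: (14.5 + 0.7s)·9/(s(s+3.6)). The closed-loop characteristic equation is s² + (3.6 + 9·0.7)s + 9·14.5 = 0.
That is s² + 9.9s + 130.5 = 0, so ω_n = 11.42 rad/s and ζ = 9.9/(2·11.42) = 0.4333.

ζ = 0.433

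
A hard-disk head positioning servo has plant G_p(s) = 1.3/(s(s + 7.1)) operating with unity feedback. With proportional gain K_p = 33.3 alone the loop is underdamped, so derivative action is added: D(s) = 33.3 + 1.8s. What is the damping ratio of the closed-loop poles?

ζ = 0.717

Forward path: (33.3 + 1.8s)·1.3/(s(s+7.1)). The closed-loop characteristic equation is s² + (7.1 + 1.3·1.8)s + 1.3·33.3 = 0.
That is s² + 9.44s + 43.29 = 0, so ω_n = 6.58 rad/s and ζ = 9.44/(2·6.58) = 0.7174.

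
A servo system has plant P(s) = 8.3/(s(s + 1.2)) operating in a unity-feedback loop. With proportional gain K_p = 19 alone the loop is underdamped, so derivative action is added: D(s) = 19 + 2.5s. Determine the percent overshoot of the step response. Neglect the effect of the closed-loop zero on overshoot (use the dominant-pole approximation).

Forward path: (19 + 2.5s)·8.3/(s(s+1.2)). The closed-loop characteristic equation is s² + (1.2 + 8.3·2.5)s + 8.3·19 = 0.
That is s² + 21.95s + 157.7 = 0, so ω_n = 12.56 rad/s and ζ = 21.95/(2·12.56) = 0.874.
%OS = 100·exp(−πζ/√(1−ζ²)) = 0.352%.

0.352%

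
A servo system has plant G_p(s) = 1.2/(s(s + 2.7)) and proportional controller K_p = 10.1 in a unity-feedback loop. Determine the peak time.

Closed-loop characteristic equation: s² + 2.7s + 12.12 = 0, so ω_n = 3.481 rad/s and ζ = 2.7/(2·3.481) = 0.3878.
Damped frequency ω_d = ω_n√(1−ζ²) = 3.209 rad/s, so peak time T_p = π/ω_d = 0.979 s.

T_p = 0.979 s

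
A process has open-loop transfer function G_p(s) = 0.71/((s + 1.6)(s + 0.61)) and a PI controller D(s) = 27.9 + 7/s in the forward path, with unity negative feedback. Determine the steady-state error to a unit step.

The open loop D(s)G_p(s) has a pole at the origin (type 1), so the static position error constant is infinite and e_ss = 1/(1+∞) = 0.

0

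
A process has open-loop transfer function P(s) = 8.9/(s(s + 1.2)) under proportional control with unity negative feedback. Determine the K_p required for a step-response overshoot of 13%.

From %OS = 100·exp(−πζ/√(1−ζ²)) = 13%, ζ = −ln(0.13)/√(π²+ln²(0.13)) = 0.5446.
Characteristic equation s² + 1.2s + 8.9K_p = 0 gives ζ = 1.2/(2√(8.9K_p)).
Setting ζ = 0.5446: √(8.9K_p) = 1.2/(2·0.5446) = 1.102, so K_p = 1.214/8.9 = 0.136.

K_p = 0.136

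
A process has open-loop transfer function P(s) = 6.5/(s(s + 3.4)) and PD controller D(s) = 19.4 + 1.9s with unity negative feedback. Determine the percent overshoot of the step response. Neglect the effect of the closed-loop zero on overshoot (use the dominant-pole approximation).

4.55%

Forward path: (19.4 + 1.9s)·6.5/(s(s+3.4)). The closed-loop characteristic equation is s² + (3.4 + 6.5·1.9)s + 6.5·19.4 = 0.
That is s² + 15.75s + 126.1 = 0, so ω_n = 11.23 rad/s and ζ = 15.75/(2·11.23) = 0.7013.
%OS = 100·exp(−πζ/√(1−ζ²)) = 4.55%.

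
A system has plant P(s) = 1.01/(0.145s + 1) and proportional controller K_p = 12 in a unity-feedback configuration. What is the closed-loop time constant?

τ = 0.0111 s

Closed loop: T(s) = K_p·P/(1+K_p·P) = 12.12/(0.145s + 1 + 12.12), with pole at s = −(1 + 12.12)/0.145 = −90.48.
Closed-loop time constant τ = 1/90.48 = 0.0111 s.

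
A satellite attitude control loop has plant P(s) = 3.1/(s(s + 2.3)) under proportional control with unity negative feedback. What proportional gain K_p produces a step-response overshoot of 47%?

K_p = 7.81

From %OS = 100·exp(−πζ/√(1−ζ²)) = 47%, ζ = −ln(0.47)/√(π²+ln²(0.47)) = 0.2337.
Characteristic equation s² + 2.3s + 3.1K_p = 0 gives ζ = 2.3/(2√(3.1K_p)).
Setting ζ = 0.2337: √(3.1K_p) = 2.3/(2·0.2337) = 4.921, so K_p = 24.22/3.1 = 7.81.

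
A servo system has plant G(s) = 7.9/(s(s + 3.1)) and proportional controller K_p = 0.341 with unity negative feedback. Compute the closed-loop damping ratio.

1 + K_p·G(s) = 0 gives s² + 3.1s + 2.694 = 0.
So ω_n² = 2.694 ⇒ ω_n = 1.641 rad/s, and ζ = 3.1/(2ω_n) = 0.944.

ζ = 0.944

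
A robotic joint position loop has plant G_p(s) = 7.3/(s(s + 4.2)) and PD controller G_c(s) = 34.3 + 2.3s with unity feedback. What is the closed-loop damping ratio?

ζ = 0.663

Forward path: (34.3 + 2.3s)·7.3/(s(s+4.2)). The closed-loop characteristic equation is s² + (4.2 + 7.3·2.3)s + 7.3·34.3 = 0.
That is s² + 20.99s + 250.4 = 0, so ω_n = 15.82 rad/s and ζ = 20.99/(2·15.82) = 0.6632.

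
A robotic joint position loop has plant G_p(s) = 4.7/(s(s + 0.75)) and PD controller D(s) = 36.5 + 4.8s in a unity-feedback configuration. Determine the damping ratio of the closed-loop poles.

ζ = 0.89

Forward path: (36.5 + 4.8s)·4.7/(s(s+0.75)). The closed-loop characteristic equation is s² + (0.75 + 4.7·4.8)s + 4.7·36.5 = 0.
That is s² + 23.31s + 171.6 = 0, so ω_n = 13.1 rad/s and ζ = 23.31/(2·13.1) = 0.8899.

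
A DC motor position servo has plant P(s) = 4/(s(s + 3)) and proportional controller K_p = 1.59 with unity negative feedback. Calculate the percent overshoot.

9.78%

The closed-loop denominator s² + 3s + 6.36 gives ω_n = √6.36 = 2.522 and ζ = 3/(2ω_n) = 0.5948.
%OS = 100·exp(−πζ/√(1−ζ²)) = 100·exp(−π·0.5948/√0.6462) = 9.78%.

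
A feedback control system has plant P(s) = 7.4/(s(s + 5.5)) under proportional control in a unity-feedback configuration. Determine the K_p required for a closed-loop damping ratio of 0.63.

K_p = 2.57

Closed-loop characteristic equation: s² + 5.5s + K_p·7.4 = 0.
So ω_n = √(7.4K_p) and 2ζω_n = 5.5, giving ζ = 5.5/(2√(7.4K_p)).
Setting ζ = 0.63: √(7.4K_p) = 5.5/(2·0.63) = 4.365, so K_p = 19.05/7.4 = 2.57.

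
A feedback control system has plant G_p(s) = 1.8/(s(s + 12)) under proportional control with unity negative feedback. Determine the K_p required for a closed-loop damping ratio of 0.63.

Closed-loop characteristic equation: s² + 12s + K_p·1.8 = 0.
So ω_n = √(1.8K_p) and 2ζω_n = 12, giving ζ = 12/(2√(1.8K_p)).
Setting ζ = 0.63: √(1.8K_p) = 12/(2·0.63) = 9.524, so K_p = 90.7/1.8 = 50.4.

K_p = 50.4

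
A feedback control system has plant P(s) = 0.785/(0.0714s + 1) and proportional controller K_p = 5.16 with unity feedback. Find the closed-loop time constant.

τ = 0.0141 s

Closed loop: T(s) = K_p·P/(1+K_p·P) = 4.051/(0.0714s + 1 + 4.051), with pole at s = −(1 + 4.051)/0.0714 = −70.74.
Closed-loop time constant τ = 1/70.74 = 0.0141 s.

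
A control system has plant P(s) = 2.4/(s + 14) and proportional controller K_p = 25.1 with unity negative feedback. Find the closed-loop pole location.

s = -74.24

Closed-loop transfer function: T(s) = K_p·P(s)/(1 + K_p·P(s)) = 60.24/(s + 14 + 60.24) = 60.24/(s + 74.24).
The closed-loop pole is at s = −74.24.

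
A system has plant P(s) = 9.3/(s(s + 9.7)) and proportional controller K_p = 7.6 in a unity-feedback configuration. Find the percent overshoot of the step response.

10.9%

Closed-loop characteristic equation: s² + 9.7s + 70.68 = 0, so ω_n = 8.407 rad/s and ζ = 9.7/(2·8.407) = 0.5769.
%OS = 100·exp(−πζ/√(1−ζ²)) = 100·exp(−π·0.5769/√0.6672) = 10.9%.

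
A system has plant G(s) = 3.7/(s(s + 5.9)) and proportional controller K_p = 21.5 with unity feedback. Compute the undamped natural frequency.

ω_n = 8.92 rad/s

1 + K_p·G(s) = 0 gives s² + 5.9s + 79.55 = 0.
Matching s² + 2ζω_n s + ω_n²: ω_n = √79.55 = 8.919 rad/s and 2ζω_n = 5.9, so ζ = 5.9/(2·8.919) = 0.331.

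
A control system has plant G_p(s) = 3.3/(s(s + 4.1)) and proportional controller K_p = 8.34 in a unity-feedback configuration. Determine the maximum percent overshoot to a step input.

The closed-loop denominator s² + 4.1s + 27.52 gives ω_n = √27.52 = 5.246 and ζ = 4.1/(2ω_n) = 0.3908.
%OS = 100·exp(−πζ/√(1−ζ²)) = 100·exp(−π·0.3908/√0.8473) = 26.4%.

26.4%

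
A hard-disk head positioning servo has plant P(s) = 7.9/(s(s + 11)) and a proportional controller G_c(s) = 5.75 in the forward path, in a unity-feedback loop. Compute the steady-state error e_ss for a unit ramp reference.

0.242

The loop has one pole at the origin (type 1). Velocity error constant K_v = lim_{s→0} s·G_c(s)P(s) = 5.75·7.9/11 = 4.13.
Steady-state error to a unit ramp: e_ss = 1/K_v = 0.242.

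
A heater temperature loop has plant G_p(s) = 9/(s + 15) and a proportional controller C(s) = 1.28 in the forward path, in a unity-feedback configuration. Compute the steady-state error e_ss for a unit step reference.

The loop is type 0. Static position error constant K_pos = C(0)·G_p(0) = 1.28·0.6 = 0.768.
Steady-state error to a unit step: e_ss = 1/(1+K_pos) = 1/1.768 = 0.566.

0.566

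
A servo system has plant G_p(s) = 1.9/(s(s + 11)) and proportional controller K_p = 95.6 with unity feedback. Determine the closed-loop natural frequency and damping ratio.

ω_n = 13.5 rad/s, ζ = 0.408

The closed-loop denominator is s(s+11) + 95.6·1.9 = s² + 11s + 181.6.
Matching s² + 2ζω_n s + ω_n²: ω_n = √181.6 = 13.48 rad/s and 2ζω_n = 11, so ζ = 11/(2·13.48) = 0.408.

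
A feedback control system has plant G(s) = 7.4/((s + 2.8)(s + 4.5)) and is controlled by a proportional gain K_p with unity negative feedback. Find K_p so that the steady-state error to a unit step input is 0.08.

The loop is type 0, so e_ss(step) = 1/(1 + K_pos) with K_pos = K_p·G(0).
G(0) = 0.5873. Require 1/(1 + K_p·0.5873) = 0.08, so 1 + 0.5873·K_p = 12.5.
K_p = (12.5 − 1)/0.5873 = 19.6.

K_p = 19.6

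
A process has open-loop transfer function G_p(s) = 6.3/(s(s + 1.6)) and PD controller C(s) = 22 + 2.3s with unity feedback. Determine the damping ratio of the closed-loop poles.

ζ = 0.683

Forward path: (22 + 2.3s)·6.3/(s(s+1.6)). The closed-loop characteristic equation is s² + (1.6 + 6.3·2.3)s + 6.3·22 = 0.
That is s² + 16.09s + 138.6 = 0, so ω_n = 11.77 rad/s and ζ = 16.09/(2·11.77) = 0.6834.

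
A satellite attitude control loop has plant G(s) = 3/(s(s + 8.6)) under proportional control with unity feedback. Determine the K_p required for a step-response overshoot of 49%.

From %OS = 100·exp(−πζ/√(1−ζ²)) = 49%, ζ = −ln(0.49)/√(π²+ln²(0.49)) = 0.2214.
Characteristic equation s² + 8.6s + 3K_p = 0 gives ζ = 8.6/(2√(3K_p)).
Setting ζ = 0.2214: √(3K_p) = 8.6/(2·0.2214) = 19.42, so K_p = 377.1/3 = 126.

K_p = 126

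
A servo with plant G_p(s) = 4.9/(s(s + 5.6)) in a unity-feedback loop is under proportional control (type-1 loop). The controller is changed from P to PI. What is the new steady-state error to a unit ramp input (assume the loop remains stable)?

0

The integrator raises the loop to type 2, so K_v → ∞ and e_ss to a ramp is zero.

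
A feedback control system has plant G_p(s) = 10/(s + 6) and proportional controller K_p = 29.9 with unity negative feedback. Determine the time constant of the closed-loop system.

Closed-loop transfer function: T(s) = K_p·G_p(s)/(1 + K_p·G_p(s)) = 299/(s + 6 + 299) = 299/(s + 305).
Time constant τ = 1/305 = 0.00328 s.

τ = 0.00328 s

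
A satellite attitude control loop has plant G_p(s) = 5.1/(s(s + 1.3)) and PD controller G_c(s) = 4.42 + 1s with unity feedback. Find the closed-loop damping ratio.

ζ = 0.674

Forward path: (4.42 + 1s)·5.1/(s(s+1.3)). The closed-loop characteristic equation is s² + (1.3 + 5.1·1)s + 5.1·4.42 = 0.
That is s² + 6.4s + 22.54 = 0, so ω_n = 4.748 rad/s and ζ = 6.4/(2·4.748) = 0.674.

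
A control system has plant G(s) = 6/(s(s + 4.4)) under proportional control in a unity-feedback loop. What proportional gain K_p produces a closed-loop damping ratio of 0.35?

K_p = 6.59

Closed-loop characteristic equation: s² + 4.4s + K_p·6 = 0.
So ω_n = √(6K_p) and 2ζω_n = 4.4, giving ζ = 4.4/(2√(6K_p)).
Setting ζ = 0.35: √(6K_p) = 4.4/(2·0.35) = 6.286, so K_p = 39.51/6 = 6.59.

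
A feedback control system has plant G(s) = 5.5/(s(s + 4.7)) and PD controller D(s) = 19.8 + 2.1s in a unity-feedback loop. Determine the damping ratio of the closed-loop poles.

Forward path: (19.8 + 2.1s)·5.5/(s(s+4.7)). The closed-loop characteristic equation is s² + (4.7 + 5.5·2.1)s + 5.5·19.8 = 0.
That is s² + 16.25s + 108.9 = 0, so ω_n = 10.44 rad/s and ζ = 16.25/(2·10.44) = 0.7786.

ζ = 0.779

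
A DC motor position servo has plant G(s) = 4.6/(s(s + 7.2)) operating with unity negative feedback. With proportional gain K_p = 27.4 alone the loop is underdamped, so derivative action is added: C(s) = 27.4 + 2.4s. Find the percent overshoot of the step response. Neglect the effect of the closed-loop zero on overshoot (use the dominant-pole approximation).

1.26%

Forward path: (27.4 + 2.4s)·4.6/(s(s+7.2)). The closed-loop characteristic equation is s² + (7.2 + 4.6·2.4)s + 4.6·27.4 = 0.
That is s² + 18.24s + 126 = 0, so ω_n = 11.23 rad/s and ζ = 18.24/(2·11.23) = 0.8123.
%OS = 100·exp(−πζ/√(1−ζ²)) = 1.26%.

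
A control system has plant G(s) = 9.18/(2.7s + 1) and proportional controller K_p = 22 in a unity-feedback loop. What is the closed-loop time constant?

Closed loop: T(s) = K_p·G/(1+K_p·G) = 202/(2.7s + 1 + 202), with pole at s = −(1 + 202)/2.7 = −75.17.
Closed-loop time constant τ = 1/75.17 = 0.0133 s.

τ = 0.0133 s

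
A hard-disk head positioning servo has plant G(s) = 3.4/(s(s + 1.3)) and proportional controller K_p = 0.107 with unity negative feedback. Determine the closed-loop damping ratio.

The closed-loop denominator is s(s+1.3) + 0.107·3.4 = s² + 1.3s + 0.3638.
So ω_n² = 0.3638 ⇒ ω_n = 0.6032 rad/s, and ζ = 1.3/(2ω_n) = 1.08.

ζ = 1.08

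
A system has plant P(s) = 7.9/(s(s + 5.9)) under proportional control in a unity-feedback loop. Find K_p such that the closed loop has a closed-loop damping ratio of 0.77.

K_p = 1.86

Closed-loop characteristic equation: s² + 5.9s + K_p·7.9 = 0.
So ω_n = √(7.9K_p) and 2ζω_n = 5.9, giving ζ = 5.9/(2√(7.9K_p)).
Setting ζ = 0.77: √(7.9K_p) = 5.9/(2·0.77) = 3.831, so K_p = 14.68/7.9 = 1.86.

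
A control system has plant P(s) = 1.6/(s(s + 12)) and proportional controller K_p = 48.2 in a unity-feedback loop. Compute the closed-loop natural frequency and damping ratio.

1 + K_p·P(s) = 0 gives s² + 12s + 77.12 = 0.
So ω_n² = 77.12 ⇒ ω_n = 8.782 rad/s, and ζ = 12/(2ω_n) = 0.683.

ω_n = 8.78 rad/s, ζ = 0.683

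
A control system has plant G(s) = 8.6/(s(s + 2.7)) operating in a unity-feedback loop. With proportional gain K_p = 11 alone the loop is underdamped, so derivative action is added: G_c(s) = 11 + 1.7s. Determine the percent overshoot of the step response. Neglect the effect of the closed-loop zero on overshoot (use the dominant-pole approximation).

0.215%

Forward path: (11 + 1.7s)·8.6/(s(s+2.7)). The closed-loop characteristic equation is s² + (2.7 + 8.6·1.7)s + 8.6·11 = 0.
That is s² + 17.32s + 94.6 = 0, so ω_n = 9.726 rad/s and ζ = 17.32/(2·9.726) = 0.8904.
%OS = 100·exp(−πζ/√(1−ζ²)) = 0.215%.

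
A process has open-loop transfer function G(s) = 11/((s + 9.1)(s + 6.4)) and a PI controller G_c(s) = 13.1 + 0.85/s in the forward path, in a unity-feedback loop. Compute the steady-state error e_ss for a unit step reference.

0

The open loop G_c(s)G(s) has a pole at the origin (type 1), so the static position error constant is infinite and e_ss = 1/(1+∞) = 0.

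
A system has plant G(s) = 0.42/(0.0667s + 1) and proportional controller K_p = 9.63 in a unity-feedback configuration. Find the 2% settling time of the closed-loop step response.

T_s ≈ 0.0529 s

Closed loop: T(s) = K_p·G/(1+K_p·G) = 4.045/(0.0667s + 1 + 4.045), with pole at s = −(1 + 4.045)/0.0667 = −75.63.
τ = 1/75.63 = 0.01322 s, so 2% settling time ≈ 4τ = 0.0529 s.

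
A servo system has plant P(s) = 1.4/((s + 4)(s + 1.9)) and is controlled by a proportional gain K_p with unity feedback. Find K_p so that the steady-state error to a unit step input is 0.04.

K_p = 130

For a type-0 loop with proportional control, e_ss = 1/(1 + K_p·P(0)).
P(0) = 0.1842. Require 1/(1 + K_p·0.1842) = 0.04, so 1 + 0.1842·K_p = 25.
K_p = (25 − 1)/0.1842 = 130.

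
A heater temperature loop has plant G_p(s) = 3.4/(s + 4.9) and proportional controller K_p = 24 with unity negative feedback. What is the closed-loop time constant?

Closed-loop transfer function: T(s) = K_p·G_p(s)/(1 + K_p·G_p(s)) = 81.6/(s + 4.9 + 81.6) = 81.6/(s + 86.5).
Time constant τ = 1/86.5 = 0.0116 s.

τ = 0.0116 s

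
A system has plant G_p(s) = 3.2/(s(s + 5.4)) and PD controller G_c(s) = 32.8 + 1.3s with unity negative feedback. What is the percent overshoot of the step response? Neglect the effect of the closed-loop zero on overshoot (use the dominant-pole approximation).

Forward path: (32.8 + 1.3s)·3.2/(s(s+5.4)). The closed-loop characteristic equation is s² + (5.4 + 3.2·1.3)s + 3.2·32.8 = 0.
That is s² + 9.56s + 105 = 0, so ω_n = 10.24 rad/s and ζ = 9.56/(2·10.24) = 0.4666.
%OS = 100·exp(−πζ/√(1−ζ²)) = 19.1%.

19.1%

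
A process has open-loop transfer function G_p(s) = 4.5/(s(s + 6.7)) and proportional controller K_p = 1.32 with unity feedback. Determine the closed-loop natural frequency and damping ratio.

ω_n = 2.44 rad/s, ζ = 1.37

With unity feedback the closed-loop characteristic equation is s² + 6.7s + 1.32·4.5 = s² + 6.7s + 5.94 = 0.
So ω_n² = 5.94 ⇒ ω_n = 2.437 rad/s, and ζ = 6.7/(2ω_n) = 1.37.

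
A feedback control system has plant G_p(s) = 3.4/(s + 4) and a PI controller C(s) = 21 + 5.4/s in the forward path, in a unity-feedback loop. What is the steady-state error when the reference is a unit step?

The open loop C(s)G_p(s) has a pole at the origin (type 1), so the static position error constant is infinite and e_ss = 1/(1+∞) = 0.

0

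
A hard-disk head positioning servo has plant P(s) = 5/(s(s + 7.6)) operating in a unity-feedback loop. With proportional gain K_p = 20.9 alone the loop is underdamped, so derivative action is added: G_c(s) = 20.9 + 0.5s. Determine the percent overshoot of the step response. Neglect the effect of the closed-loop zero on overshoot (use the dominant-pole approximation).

16.8%

Forward path: (20.9 + 0.5s)·5/(s(s+7.6)). The closed-loop characteristic equation is s² + (7.6 + 5·0.5)s + 5·20.9 = 0.
That is s² + 10.1s + 104.5 = 0, so ω_n = 10.22 rad/s and ζ = 10.1/(2·10.22) = 0.494.
%OS = 100·exp(−πζ/√(1−ζ²)) = 16.8%.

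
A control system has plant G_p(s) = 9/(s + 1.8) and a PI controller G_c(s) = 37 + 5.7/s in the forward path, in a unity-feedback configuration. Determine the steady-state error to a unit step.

The open loop G_c(s)G_p(s) has a pole at the origin (type 1), so the static position error constant is infinite and e_ss = 1/(1+∞) = 0.

0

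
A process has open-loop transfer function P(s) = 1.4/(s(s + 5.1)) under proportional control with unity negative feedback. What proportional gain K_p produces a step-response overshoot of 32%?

K_p = 40

From %OS = 100·exp(−πζ/√(1−ζ²)) = 32%, ζ = −ln(0.32)/√(π²+ln²(0.32)) = 0.341.
Characteristic equation s² + 5.1s + 1.4K_p = 0 gives ζ = 5.1/(2√(1.4K_p)).
Setting ζ = 0.341: √(1.4K_p) = 5.1/(2·0.341) = 7.479, so K_p = 55.93/1.4 = 40.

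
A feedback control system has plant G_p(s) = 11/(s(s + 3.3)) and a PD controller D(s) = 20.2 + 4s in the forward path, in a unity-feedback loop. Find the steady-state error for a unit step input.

The open loop D(s)G_p(s) has a pole at the origin (type 1), so the static position error constant is infinite and e_ss = 1/(1+∞) = 0.

0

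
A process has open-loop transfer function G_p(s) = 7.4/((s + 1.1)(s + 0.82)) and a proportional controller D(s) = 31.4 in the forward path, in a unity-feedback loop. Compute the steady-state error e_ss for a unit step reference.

The loop is type 0. Static position error constant K_pos = D(0)·G_p(0) = 31.4·8.204 = 257.6.
Steady-state error to a unit step: e_ss = 1/(1+K_pos) = 1/258.6 = 0.00387.

0.00387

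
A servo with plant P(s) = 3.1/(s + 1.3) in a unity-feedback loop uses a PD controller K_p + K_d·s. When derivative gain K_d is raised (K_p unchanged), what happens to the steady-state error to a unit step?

unchanged

At s = 0 the derivative term contributes nothing: C(0) = K_p regardless of K_d, so K_pos = K_p·P(0) and e_ss are unchanged.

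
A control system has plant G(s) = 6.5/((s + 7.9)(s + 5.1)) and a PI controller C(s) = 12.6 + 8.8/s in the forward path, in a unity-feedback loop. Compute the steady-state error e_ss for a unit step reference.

The open loop C(s)G(s) has a pole at the origin (type 1), so the static position error constant is infinite and e_ss = 1/(1+∞) = 0.

0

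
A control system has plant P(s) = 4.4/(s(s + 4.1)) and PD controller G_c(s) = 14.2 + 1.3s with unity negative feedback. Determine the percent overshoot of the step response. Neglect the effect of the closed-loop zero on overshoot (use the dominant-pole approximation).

Forward path: (14.2 + 1.3s)·4.4/(s(s+4.1)). The closed-loop characteristic equation is s² + (4.1 + 4.4·1.3)s + 4.4·14.2 = 0.
That is s² + 9.82s + 62.48 = 0, so ω_n = 7.904 rad/s and ζ = 9.82/(2·7.904) = 0.6212.
%OS = 100·exp(−πζ/√(1−ζ²)) = 8.29%.

8.29%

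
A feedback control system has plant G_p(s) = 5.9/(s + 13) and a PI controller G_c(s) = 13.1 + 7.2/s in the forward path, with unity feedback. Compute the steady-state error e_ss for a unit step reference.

0

The open loop G_c(s)G_p(s) has a pole at the origin (type 1), so the static position error constant is infinite and e_ss = 1/(1+∞) = 0.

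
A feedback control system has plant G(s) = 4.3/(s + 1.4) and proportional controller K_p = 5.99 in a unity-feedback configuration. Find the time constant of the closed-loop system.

Closed-loop transfer function: T(s) = K_p·G(s)/(1 + K_p·G(s)) = 25.76/(s + 1.4 + 25.76) = 25.76/(s + 27.16).
Time constant τ = 1/27.16 = 0.0368 s.

τ = 0.0368 s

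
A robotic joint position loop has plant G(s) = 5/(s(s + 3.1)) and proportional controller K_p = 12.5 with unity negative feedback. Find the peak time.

Closed-loop characteristic equation: s² + 3.1s + 62.5 = 0, so ω_n = 7.906 rad/s and ζ = 3.1/(2·7.906) = 0.1961.
Damped frequency ω_d = ω_n√(1−ζ²) = 7.752 rad/s, so peak time T_p = π/ω_d = 0.405 s.

T_p = 0.405 s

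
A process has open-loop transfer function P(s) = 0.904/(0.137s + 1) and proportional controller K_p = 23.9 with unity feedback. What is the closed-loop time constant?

Closed loop: T(s) = K_p·P/(1+K_p·P) = 21.61/(0.137s + 1 + 21.61), with pole at s = −(1 + 21.61)/0.137 = −165.
Closed-loop time constant τ = 1/165 = 0.00606 s.

τ = 0.00606 s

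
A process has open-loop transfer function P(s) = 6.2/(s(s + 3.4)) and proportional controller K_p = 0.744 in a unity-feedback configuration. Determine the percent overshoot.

The closed-loop denominator s² + 3.4s + 4.613 gives ω_n = √4.613 = 2.148 and ζ = 3.4/(2ω_n) = 0.7915.
%OS = 100·exp(−πζ/√(1−ζ²)) = 100·exp(−π·0.7915/√0.3735) = 1.71%.

1.71%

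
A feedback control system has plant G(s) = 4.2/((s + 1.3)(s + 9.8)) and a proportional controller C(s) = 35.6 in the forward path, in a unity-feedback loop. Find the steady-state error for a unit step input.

The loop is type 0. Static position error constant K_pos = C(0)·G(0) = 35.6·0.3297 = 11.74.
Steady-state error to a unit step: e_ss = 1/(1+K_pos) = 1/12.74 = 0.0785.

0.0785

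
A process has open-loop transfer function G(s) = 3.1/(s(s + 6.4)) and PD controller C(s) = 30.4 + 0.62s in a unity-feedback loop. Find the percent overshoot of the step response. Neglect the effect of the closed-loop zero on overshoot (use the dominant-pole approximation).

Forward path: (30.4 + 0.62s)·3.1/(s(s+6.4)). The closed-loop characteristic equation is s² + (6.4 + 3.1·0.62)s + 3.1·30.4 = 0.
That is s² + 8.322s + 94.24 = 0, so ω_n = 9.708 rad/s and ζ = 8.322/(2·9.708) = 0.4286.
%OS = 100·exp(−πζ/√(1−ζ²)) = 22.5%.

22.5%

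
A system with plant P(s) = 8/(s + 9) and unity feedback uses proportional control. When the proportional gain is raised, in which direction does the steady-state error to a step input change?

e_ss = 1/(1 + K_p·P(0)); a larger K_p raises the denominator, so e_ss decreases.

decrease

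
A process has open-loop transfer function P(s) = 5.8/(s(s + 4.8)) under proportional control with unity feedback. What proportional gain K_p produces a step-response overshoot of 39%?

From %OS = 100·exp(−πζ/√(1−ζ²)) = 39%, ζ = −ln(0.39)/√(π²+ln²(0.39)) = 0.2871.
Characteristic equation s² + 4.8s + 5.8K_p = 0 gives ζ = 4.8/(2√(5.8K_p)).
Setting ζ = 0.2871: √(5.8K_p) = 4.8/(2·0.2871) = 8.359, so K_p = 69.88/5.8 = 12.

K_p = 12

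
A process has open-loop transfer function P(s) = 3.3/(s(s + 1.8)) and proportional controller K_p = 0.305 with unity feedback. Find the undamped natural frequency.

ω_n = 1 rad/s

The closed-loop denominator is s(s+1.8) + 0.305·3.3 = s² + 1.8s + 1.006.
Matching s² + 2ζω_n s + ω_n²: ω_n = √1.006 = 1.003 rad/s and 2ζω_n = 1.8, so ζ = 1.8/(2·1.003) = 0.897.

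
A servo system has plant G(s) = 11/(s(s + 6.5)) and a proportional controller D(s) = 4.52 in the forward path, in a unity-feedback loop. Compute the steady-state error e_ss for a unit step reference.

The open loop D(s)G(s) has a pole at the origin (type 1), so the static position error constant is infinite and e_ss = 1/(1+∞) = 0.

0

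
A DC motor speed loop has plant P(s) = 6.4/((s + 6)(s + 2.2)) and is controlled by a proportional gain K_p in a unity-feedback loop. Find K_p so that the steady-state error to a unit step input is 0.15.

For a type-0 loop with proportional control, e_ss = 1/(1 + K_p·P(0)).
P(0) = 0.4848. Require 1/(1 + K_p·0.4848) = 0.15, so 1 + 0.4848·K_p = 6.667.
K_p = (6.667 − 1)/0.4848 = 11.7.

K_p = 11.7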